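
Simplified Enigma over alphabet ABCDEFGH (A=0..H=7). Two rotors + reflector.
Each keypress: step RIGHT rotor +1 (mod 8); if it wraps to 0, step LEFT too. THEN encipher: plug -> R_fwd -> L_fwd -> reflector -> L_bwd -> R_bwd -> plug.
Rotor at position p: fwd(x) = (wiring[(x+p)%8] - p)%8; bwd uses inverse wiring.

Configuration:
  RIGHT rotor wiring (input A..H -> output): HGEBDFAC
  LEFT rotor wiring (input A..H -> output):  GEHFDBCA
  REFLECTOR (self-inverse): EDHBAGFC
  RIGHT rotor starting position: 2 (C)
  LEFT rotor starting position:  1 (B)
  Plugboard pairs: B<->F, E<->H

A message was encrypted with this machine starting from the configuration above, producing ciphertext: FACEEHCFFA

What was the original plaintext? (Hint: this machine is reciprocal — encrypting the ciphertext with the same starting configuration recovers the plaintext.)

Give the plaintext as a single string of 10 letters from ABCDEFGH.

Char 1 ('F'): step: R->3, L=1; F->plug->B->R->A->L->D->refl->B->L'->F->R'->D->plug->D
Char 2 ('A'): step: R->4, L=1; A->plug->A->R->H->L->F->refl->G->L'->B->R'->B->plug->F
Char 3 ('C'): step: R->5, L=1; C->plug->C->R->F->L->B->refl->D->L'->A->R'->A->plug->A
Char 4 ('E'): step: R->6, L=1; E->plug->H->R->H->L->F->refl->G->L'->B->R'->C->plug->C
Char 5 ('E'): step: R->7, L=1; E->plug->H->R->B->L->G->refl->F->L'->H->R'->C->plug->C
Char 6 ('H'): step: R->0, L->2 (L advanced); H->plug->E->R->D->L->H->refl->C->L'->H->R'->A->plug->A
Char 7 ('C'): step: R->1, L=2; C->plug->C->R->A->L->F->refl->G->L'->F->R'->A->plug->A
Char 8 ('F'): step: R->2, L=2; F->plug->B->R->H->L->C->refl->H->L'->D->R'->D->plug->D
Char 9 ('F'): step: R->3, L=2; F->plug->B->R->A->L->F->refl->G->L'->F->R'->D->plug->D
Char 10 ('A'): step: R->4, L=2; A->plug->A->R->H->L->C->refl->H->L'->D->R'->E->plug->H

Answer: DFACCAADDH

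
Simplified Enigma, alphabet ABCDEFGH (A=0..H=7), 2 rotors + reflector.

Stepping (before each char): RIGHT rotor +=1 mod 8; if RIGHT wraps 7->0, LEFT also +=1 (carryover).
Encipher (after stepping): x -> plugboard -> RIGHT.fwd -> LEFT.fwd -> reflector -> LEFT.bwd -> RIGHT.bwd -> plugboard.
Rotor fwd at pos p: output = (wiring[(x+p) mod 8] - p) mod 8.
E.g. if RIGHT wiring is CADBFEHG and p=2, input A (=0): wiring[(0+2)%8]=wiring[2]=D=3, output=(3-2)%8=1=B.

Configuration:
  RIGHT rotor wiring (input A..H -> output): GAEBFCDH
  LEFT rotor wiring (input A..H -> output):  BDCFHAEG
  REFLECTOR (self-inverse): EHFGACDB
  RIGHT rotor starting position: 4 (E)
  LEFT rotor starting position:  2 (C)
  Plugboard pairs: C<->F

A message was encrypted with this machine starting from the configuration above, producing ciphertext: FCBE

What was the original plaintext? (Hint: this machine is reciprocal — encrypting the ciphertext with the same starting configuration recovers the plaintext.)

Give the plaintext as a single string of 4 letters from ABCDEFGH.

Answer: GBCF

Derivation:
Char 1 ('F'): step: R->5, L=2; F->plug->C->R->C->L->F->refl->C->L'->E->R'->G->plug->G
Char 2 ('C'): step: R->6, L=2; C->plug->F->R->D->L->G->refl->D->L'->B->R'->B->plug->B
Char 3 ('B'): step: R->7, L=2; B->plug->B->R->H->L->B->refl->H->L'->G->R'->F->plug->C
Char 4 ('E'): step: R->0, L->3 (L advanced); E->plug->E->R->F->L->G->refl->D->L'->E->R'->C->plug->F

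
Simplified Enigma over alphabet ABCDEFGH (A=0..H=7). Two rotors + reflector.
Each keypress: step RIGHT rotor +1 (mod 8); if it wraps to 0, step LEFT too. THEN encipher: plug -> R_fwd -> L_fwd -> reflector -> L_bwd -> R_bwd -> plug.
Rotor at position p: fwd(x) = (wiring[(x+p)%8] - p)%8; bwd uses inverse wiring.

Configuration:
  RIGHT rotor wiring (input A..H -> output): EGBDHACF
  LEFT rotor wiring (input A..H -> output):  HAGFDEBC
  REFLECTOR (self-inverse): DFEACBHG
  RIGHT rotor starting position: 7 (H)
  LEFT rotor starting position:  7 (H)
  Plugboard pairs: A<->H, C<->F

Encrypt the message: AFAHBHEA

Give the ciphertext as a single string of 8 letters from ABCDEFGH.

Answer: EBBEDGFH

Derivation:
Char 1 ('A'): step: R->0, L->0 (L advanced); A->plug->H->R->F->L->E->refl->C->L'->H->R'->E->plug->E
Char 2 ('F'): step: R->1, L=0; F->plug->C->R->C->L->G->refl->H->L'->A->R'->B->plug->B
Char 3 ('A'): step: R->2, L=0; A->plug->H->R->E->L->D->refl->A->L'->B->R'->B->plug->B
Char 4 ('H'): step: R->3, L=0; H->plug->A->R->A->L->H->refl->G->L'->C->R'->E->plug->E
Char 5 ('B'): step: R->4, L=0; B->plug->B->R->E->L->D->refl->A->L'->B->R'->D->plug->D
Char 6 ('H'): step: R->5, L=0; H->plug->A->R->D->L->F->refl->B->L'->G->R'->G->plug->G
Char 7 ('E'): step: R->6, L=0; E->plug->E->R->D->L->F->refl->B->L'->G->R'->C->plug->F
Char 8 ('A'): step: R->7, L=0; A->plug->H->R->D->L->F->refl->B->L'->G->R'->A->plug->H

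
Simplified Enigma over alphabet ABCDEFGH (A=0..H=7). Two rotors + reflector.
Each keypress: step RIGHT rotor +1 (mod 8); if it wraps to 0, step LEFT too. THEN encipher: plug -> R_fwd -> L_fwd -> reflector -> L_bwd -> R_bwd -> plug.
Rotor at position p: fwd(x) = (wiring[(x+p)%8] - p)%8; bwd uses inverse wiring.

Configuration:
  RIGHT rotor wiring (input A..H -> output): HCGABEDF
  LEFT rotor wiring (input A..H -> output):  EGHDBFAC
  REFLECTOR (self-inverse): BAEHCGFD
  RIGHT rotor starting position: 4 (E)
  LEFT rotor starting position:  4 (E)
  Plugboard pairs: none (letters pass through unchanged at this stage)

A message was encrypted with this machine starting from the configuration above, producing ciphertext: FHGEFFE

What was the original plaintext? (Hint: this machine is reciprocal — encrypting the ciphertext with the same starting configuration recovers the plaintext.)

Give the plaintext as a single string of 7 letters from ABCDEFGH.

Char 1 ('F'): step: R->5, L=4; F->plug->F->R->B->L->B->refl->A->L'->E->R'->H->plug->H
Char 2 ('H'): step: R->6, L=4; H->plug->H->R->G->L->D->refl->H->L'->H->R'->B->plug->B
Char 3 ('G'): step: R->7, L=4; G->plug->G->R->F->L->C->refl->E->L'->C->R'->F->plug->F
Char 4 ('E'): step: R->0, L->5 (L advanced); E->plug->E->R->B->L->D->refl->H->L'->D->R'->G->plug->G
Char 5 ('F'): step: R->1, L=5; F->plug->F->R->C->L->F->refl->G->L'->G->R'->H->plug->H
Char 6 ('F'): step: R->2, L=5; F->plug->F->R->D->L->H->refl->D->L'->B->R'->E->plug->E
Char 7 ('E'): step: R->3, L=5; E->plug->E->R->C->L->F->refl->G->L'->G->R'->B->plug->B

Answer: HBFGHEB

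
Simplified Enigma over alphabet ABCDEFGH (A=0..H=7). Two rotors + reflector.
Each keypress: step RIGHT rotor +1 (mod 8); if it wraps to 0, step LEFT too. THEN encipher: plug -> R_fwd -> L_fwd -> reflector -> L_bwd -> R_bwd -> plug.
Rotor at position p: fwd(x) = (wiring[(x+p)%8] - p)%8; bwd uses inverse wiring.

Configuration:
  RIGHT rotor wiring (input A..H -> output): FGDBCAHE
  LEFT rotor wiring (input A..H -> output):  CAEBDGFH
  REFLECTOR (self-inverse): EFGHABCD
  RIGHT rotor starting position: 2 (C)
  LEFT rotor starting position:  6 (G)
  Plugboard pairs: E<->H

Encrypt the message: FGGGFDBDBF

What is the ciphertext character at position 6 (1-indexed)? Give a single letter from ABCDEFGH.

Char 1 ('F'): step: R->3, L=6; F->plug->F->R->C->L->E->refl->A->L'->H->R'->B->plug->B
Char 2 ('G'): step: R->4, L=6; G->plug->G->R->H->L->A->refl->E->L'->C->R'->F->plug->F
Char 3 ('G'): step: R->5, L=6; G->plug->G->R->E->L->G->refl->C->L'->D->R'->A->plug->A
Char 4 ('G'): step: R->6, L=6; G->plug->G->R->E->L->G->refl->C->L'->D->R'->F->plug->F
Char 5 ('F'): step: R->7, L=6; F->plug->F->R->D->L->C->refl->G->L'->E->R'->D->plug->D
Char 6 ('D'): step: R->0, L->7 (L advanced); D->plug->D->R->B->L->D->refl->H->L'->G->R'->B->plug->B

B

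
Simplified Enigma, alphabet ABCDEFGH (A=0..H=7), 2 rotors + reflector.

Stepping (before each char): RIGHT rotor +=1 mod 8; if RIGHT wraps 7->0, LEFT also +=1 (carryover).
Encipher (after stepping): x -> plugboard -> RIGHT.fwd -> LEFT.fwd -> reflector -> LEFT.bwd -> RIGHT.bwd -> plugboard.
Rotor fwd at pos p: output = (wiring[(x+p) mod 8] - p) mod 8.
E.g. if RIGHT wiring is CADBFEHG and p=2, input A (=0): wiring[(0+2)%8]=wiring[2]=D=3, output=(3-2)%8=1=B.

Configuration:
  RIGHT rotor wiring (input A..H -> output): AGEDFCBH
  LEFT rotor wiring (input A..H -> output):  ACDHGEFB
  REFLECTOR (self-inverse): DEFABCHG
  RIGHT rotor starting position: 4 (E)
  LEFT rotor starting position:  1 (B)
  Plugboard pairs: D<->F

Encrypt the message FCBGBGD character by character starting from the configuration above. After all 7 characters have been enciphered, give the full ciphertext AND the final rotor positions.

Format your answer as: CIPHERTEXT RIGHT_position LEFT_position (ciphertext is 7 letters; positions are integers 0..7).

Char 1 ('F'): step: R->5, L=1; F->plug->D->R->D->L->F->refl->C->L'->B->R'->E->plug->E
Char 2 ('C'): step: R->6, L=1; C->plug->C->R->C->L->G->refl->H->L'->H->R'->G->plug->G
Char 3 ('B'): step: R->7, L=1; B->plug->B->R->B->L->C->refl->F->L'->D->R'->G->plug->G
Char 4 ('G'): step: R->0, L->2 (L advanced); G->plug->G->R->B->L->F->refl->C->L'->D->R'->D->plug->F
Char 5 ('B'): step: R->1, L=2; B->plug->B->R->D->L->C->refl->F->L'->B->R'->E->plug->E
Char 6 ('G'): step: R->2, L=2; G->plug->G->R->G->L->G->refl->H->L'->F->R'->F->plug->D
Char 7 ('D'): step: R->3, L=2; D->plug->F->R->F->L->H->refl->G->L'->G->R'->D->plug->F
Final: ciphertext=EGGFEDF, RIGHT=3, LEFT=2

Answer: EGGFEDF 3 2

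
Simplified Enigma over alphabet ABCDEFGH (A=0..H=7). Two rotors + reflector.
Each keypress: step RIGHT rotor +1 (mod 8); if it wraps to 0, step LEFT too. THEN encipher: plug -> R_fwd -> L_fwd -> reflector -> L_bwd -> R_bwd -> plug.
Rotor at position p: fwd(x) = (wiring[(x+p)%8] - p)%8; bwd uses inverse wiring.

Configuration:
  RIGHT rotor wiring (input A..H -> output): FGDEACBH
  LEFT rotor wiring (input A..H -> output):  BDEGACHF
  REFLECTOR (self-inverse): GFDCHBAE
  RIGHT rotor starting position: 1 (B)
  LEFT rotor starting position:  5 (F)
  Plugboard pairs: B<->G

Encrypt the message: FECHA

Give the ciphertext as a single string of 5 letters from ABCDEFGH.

Char 1 ('F'): step: R->2, L=5; F->plug->F->R->F->L->H->refl->E->L'->D->R'->G->plug->B
Char 2 ('E'): step: R->3, L=5; E->plug->E->R->E->L->G->refl->A->L'->C->R'->F->plug->F
Char 3 ('C'): step: R->4, L=5; C->plug->C->R->F->L->H->refl->E->L'->D->R'->D->plug->D
Char 4 ('H'): step: R->5, L=5; H->plug->H->R->D->L->E->refl->H->L'->F->R'->A->plug->A
Char 5 ('A'): step: R->6, L=5; A->plug->A->R->D->L->E->refl->H->L'->F->R'->E->plug->E

Answer: BFDAE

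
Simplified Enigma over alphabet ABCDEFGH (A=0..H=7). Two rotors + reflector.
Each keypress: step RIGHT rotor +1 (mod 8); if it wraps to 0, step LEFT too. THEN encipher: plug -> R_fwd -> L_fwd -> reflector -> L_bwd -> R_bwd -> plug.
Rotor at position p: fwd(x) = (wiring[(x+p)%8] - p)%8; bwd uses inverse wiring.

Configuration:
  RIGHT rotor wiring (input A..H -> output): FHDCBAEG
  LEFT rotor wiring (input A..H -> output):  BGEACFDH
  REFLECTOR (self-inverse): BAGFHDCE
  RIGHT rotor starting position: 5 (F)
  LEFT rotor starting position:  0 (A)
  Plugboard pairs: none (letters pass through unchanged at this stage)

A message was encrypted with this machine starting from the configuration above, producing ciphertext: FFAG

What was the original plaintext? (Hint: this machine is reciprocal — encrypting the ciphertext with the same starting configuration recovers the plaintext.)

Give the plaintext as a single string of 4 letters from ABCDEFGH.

Answer: DAHA

Derivation:
Char 1 ('F'): step: R->6, L=0; F->plug->F->R->E->L->C->refl->G->L'->B->R'->D->plug->D
Char 2 ('F'): step: R->7, L=0; F->plug->F->R->C->L->E->refl->H->L'->H->R'->A->plug->A
Char 3 ('A'): step: R->0, L->1 (L advanced); A->plug->A->R->F->L->C->refl->G->L'->G->R'->H->plug->H
Char 4 ('G'): step: R->1, L=1; G->plug->G->R->F->L->C->refl->G->L'->G->R'->A->plug->A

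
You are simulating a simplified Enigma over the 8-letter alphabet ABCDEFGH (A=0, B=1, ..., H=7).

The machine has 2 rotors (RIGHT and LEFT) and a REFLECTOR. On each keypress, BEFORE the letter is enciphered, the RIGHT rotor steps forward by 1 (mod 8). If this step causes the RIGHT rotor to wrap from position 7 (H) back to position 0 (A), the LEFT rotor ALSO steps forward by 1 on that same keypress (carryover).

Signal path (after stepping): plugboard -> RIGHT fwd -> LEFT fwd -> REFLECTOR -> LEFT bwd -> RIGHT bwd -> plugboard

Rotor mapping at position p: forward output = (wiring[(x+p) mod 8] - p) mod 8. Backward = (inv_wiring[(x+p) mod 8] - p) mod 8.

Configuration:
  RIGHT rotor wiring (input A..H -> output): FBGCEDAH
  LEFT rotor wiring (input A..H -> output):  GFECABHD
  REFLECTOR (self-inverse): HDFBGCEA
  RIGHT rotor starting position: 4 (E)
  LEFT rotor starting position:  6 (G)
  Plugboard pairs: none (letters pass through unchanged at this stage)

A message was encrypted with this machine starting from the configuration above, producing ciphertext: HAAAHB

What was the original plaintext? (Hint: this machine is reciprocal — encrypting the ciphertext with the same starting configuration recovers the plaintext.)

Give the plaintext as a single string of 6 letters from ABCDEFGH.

Answer: DDDEBC

Derivation:
Char 1 ('H'): step: R->5, L=6; H->plug->H->R->H->L->D->refl->B->L'->A->R'->D->plug->D
Char 2 ('A'): step: R->6, L=6; A->plug->A->R->C->L->A->refl->H->L'->D->R'->D->plug->D
Char 3 ('A'): step: R->7, L=6; A->plug->A->R->A->L->B->refl->D->L'->H->R'->D->plug->D
Char 4 ('A'): step: R->0, L->7 (L advanced); A->plug->A->R->F->L->B->refl->D->L'->E->R'->E->plug->E
Char 5 ('H'): step: R->1, L=7; H->plug->H->R->E->L->D->refl->B->L'->F->R'->B->plug->B
Char 6 ('B'): step: R->2, L=7; B->plug->B->R->A->L->E->refl->G->L'->C->R'->C->plug->C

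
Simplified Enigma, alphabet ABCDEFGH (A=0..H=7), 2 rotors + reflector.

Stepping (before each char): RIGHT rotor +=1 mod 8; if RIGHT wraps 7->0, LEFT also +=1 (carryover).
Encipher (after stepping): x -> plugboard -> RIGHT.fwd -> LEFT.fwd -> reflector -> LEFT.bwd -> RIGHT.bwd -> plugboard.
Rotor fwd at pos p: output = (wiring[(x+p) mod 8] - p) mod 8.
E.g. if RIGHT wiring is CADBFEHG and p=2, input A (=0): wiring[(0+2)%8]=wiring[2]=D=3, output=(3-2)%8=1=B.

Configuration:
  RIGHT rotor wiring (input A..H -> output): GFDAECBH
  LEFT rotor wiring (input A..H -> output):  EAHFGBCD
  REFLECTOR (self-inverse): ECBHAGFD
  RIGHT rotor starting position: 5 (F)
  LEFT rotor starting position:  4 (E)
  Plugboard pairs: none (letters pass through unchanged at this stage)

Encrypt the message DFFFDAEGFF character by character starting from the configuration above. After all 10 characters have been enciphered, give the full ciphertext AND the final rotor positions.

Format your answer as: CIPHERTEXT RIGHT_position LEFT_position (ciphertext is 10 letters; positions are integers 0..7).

Char 1 ('D'): step: R->6, L=4; D->plug->D->R->H->L->B->refl->C->L'->A->R'->C->plug->C
Char 2 ('F'): step: R->7, L=4; F->plug->F->R->F->L->E->refl->A->L'->E->R'->D->plug->D
Char 3 ('F'): step: R->0, L->5 (L advanced); F->plug->F->R->C->L->G->refl->F->L'->B->R'->G->plug->G
Char 4 ('F'): step: R->1, L=5; F->plug->F->R->A->L->E->refl->A->L'->G->R'->G->plug->G
Char 5 ('D'): step: R->2, L=5; D->plug->D->R->A->L->E->refl->A->L'->G->R'->B->plug->B
Char 6 ('A'): step: R->3, L=5; A->plug->A->R->F->L->C->refl->B->L'->H->R'->C->plug->C
Char 7 ('E'): step: R->4, L=5; E->plug->E->R->C->L->G->refl->F->L'->B->R'->F->plug->F
Char 8 ('G'): step: R->5, L=5; G->plug->G->R->D->L->H->refl->D->L'->E->R'->B->plug->B
Char 9 ('F'): step: R->6, L=5; F->plug->F->R->C->L->G->refl->F->L'->B->R'->B->plug->B
Char 10 ('F'): step: R->7, L=5; F->plug->F->R->F->L->C->refl->B->L'->H->R'->B->plug->B
Final: ciphertext=CDGGBCFBBB, RIGHT=7, LEFT=5

Answer: CDGGBCFBBB 7 5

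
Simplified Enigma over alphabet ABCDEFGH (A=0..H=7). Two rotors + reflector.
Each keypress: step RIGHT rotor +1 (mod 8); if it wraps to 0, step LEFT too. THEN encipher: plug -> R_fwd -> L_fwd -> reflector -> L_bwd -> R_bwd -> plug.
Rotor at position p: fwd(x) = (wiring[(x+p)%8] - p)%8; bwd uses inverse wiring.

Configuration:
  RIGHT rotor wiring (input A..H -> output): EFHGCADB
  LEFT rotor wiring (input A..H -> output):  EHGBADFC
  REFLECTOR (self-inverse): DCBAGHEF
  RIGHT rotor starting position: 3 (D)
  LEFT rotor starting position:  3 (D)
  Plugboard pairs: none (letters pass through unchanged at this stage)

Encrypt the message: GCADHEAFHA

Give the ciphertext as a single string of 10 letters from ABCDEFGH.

Answer: DGBCCDBBAE

Derivation:
Char 1 ('G'): step: R->4, L=3; G->plug->G->R->D->L->C->refl->B->L'->F->R'->D->plug->D
Char 2 ('C'): step: R->5, L=3; C->plug->C->R->E->L->H->refl->F->L'->B->R'->G->plug->G
Char 3 ('A'): step: R->6, L=3; A->plug->A->R->F->L->B->refl->C->L'->D->R'->B->plug->B
Char 4 ('D'): step: R->7, L=3; D->plug->D->R->A->L->G->refl->E->L'->G->R'->C->plug->C
Char 5 ('H'): step: R->0, L->4 (L advanced); H->plug->H->R->B->L->H->refl->F->L'->H->R'->C->plug->C
Char 6 ('E'): step: R->1, L=4; E->plug->E->R->H->L->F->refl->H->L'->B->R'->D->plug->D
Char 7 ('A'): step: R->2, L=4; A->plug->A->R->F->L->D->refl->A->L'->E->R'->B->plug->B
Char 8 ('F'): step: R->3, L=4; F->plug->F->R->B->L->H->refl->F->L'->H->R'->B->plug->B
Char 9 ('H'): step: R->4, L=4; H->plug->H->R->C->L->B->refl->C->L'->G->R'->A->plug->A
Char 10 ('A'): step: R->5, L=4; A->plug->A->R->D->L->G->refl->E->L'->A->R'->E->plug->E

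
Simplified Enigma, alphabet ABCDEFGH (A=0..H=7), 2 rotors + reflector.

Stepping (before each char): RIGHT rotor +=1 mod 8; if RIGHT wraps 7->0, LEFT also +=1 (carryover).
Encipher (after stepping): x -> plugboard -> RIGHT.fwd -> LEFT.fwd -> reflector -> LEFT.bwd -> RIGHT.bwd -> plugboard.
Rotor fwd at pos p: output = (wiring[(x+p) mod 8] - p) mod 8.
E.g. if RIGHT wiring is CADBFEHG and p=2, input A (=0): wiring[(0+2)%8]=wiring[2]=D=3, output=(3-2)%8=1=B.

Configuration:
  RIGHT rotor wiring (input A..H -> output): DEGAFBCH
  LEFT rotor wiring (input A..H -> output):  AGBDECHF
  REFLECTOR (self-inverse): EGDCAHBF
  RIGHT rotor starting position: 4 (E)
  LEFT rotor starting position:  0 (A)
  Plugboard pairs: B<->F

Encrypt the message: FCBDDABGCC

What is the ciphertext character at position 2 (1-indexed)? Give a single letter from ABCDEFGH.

Char 1 ('F'): step: R->5, L=0; F->plug->B->R->F->L->C->refl->D->L'->D->R'->G->plug->G
Char 2 ('C'): step: R->6, L=0; C->plug->C->R->F->L->C->refl->D->L'->D->R'->H->plug->H

H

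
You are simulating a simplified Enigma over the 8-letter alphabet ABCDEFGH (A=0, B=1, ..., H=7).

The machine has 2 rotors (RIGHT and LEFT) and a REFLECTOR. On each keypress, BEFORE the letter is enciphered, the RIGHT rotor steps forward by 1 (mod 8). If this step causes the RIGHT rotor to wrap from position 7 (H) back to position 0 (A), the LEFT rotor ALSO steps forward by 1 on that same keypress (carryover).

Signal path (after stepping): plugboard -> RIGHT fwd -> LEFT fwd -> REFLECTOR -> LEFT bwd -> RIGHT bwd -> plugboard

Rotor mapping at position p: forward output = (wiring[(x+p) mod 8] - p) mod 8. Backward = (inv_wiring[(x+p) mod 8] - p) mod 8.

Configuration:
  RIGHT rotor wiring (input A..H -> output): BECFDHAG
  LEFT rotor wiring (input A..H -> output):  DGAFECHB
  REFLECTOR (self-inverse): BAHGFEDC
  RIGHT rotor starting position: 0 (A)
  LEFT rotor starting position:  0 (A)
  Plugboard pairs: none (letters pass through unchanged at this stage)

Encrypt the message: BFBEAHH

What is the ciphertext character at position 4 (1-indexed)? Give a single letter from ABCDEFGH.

Char 1 ('B'): step: R->1, L=0; B->plug->B->R->B->L->G->refl->D->L'->A->R'->H->plug->H
Char 2 ('F'): step: R->2, L=0; F->plug->F->R->E->L->E->refl->F->L'->D->R'->B->plug->B
Char 3 ('B'): step: R->3, L=0; B->plug->B->R->A->L->D->refl->G->L'->B->R'->G->plug->G
Char 4 ('E'): step: R->4, L=0; E->plug->E->R->F->L->C->refl->H->L'->G->R'->G->plug->G

G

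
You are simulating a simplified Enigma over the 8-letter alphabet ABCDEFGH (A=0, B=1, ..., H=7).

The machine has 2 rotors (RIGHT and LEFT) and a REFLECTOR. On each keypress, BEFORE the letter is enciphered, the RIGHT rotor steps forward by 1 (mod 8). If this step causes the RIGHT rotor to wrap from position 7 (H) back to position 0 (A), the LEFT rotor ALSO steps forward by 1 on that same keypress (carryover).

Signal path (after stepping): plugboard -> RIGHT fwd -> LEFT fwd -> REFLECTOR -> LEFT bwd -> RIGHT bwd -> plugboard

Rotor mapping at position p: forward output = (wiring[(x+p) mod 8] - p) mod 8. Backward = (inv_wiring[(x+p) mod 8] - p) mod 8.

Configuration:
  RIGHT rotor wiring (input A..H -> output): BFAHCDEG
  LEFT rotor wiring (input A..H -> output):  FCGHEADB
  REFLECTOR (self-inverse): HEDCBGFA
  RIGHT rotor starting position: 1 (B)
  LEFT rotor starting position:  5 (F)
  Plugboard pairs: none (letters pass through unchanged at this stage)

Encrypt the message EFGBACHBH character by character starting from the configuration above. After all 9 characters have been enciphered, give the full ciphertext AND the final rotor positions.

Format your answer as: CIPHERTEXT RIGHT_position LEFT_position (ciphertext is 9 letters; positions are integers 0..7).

Char 1 ('E'): step: R->2, L=5; E->plug->E->R->C->L->E->refl->B->L'->F->R'->B->plug->B
Char 2 ('F'): step: R->3, L=5; F->plug->F->R->G->L->C->refl->D->L'->A->R'->C->plug->C
Char 3 ('G'): step: R->4, L=5; G->plug->G->R->E->L->F->refl->G->L'->B->R'->F->plug->F
Char 4 ('B'): step: R->5, L=5; B->plug->B->R->H->L->H->refl->A->L'->D->R'->F->plug->F
Char 5 ('A'): step: R->6, L=5; A->plug->A->R->G->L->C->refl->D->L'->A->R'->B->plug->B
Char 6 ('C'): step: R->7, L=5; C->plug->C->R->G->L->C->refl->D->L'->A->R'->E->plug->E
Char 7 ('H'): step: R->0, L->6 (L advanced); H->plug->H->R->G->L->G->refl->F->L'->A->R'->C->plug->C
Char 8 ('B'): step: R->1, L=6; B->plug->B->R->H->L->C->refl->D->L'->B->R'->D->plug->D
Char 9 ('H'): step: R->2, L=6; H->plug->H->R->D->L->E->refl->B->L'->F->R'->B->plug->B
Final: ciphertext=BCFFBECDB, RIGHT=2, LEFT=6

Answer: BCFFBECDB 2 6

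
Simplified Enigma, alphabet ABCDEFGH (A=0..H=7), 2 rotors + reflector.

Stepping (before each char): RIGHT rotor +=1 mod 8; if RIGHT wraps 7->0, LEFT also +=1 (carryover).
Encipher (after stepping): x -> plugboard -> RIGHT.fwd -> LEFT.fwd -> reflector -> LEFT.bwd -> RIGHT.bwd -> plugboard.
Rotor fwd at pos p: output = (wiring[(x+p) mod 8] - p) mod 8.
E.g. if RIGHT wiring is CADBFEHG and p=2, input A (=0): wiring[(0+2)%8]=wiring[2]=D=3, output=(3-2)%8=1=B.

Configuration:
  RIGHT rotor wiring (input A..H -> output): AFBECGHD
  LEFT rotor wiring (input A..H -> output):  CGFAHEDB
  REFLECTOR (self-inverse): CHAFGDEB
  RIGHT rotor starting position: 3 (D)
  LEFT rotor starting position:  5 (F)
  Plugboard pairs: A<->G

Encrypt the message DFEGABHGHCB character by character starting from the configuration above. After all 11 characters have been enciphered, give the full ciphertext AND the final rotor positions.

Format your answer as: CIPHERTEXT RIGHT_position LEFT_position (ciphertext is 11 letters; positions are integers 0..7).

Char 1 ('D'): step: R->4, L=5; D->plug->D->R->H->L->C->refl->A->L'->F->R'->G->plug->A
Char 2 ('F'): step: R->5, L=5; F->plug->F->R->E->L->B->refl->H->L'->A->R'->E->plug->E
Char 3 ('E'): step: R->6, L=5; E->plug->E->R->D->L->F->refl->D->L'->G->R'->F->plug->F
Char 4 ('G'): step: R->7, L=5; G->plug->A->R->E->L->B->refl->H->L'->A->R'->H->plug->H
Char 5 ('A'): step: R->0, L->6 (L advanced); A->plug->G->R->H->L->G->refl->E->L'->C->R'->E->plug->E
Char 6 ('B'): step: R->1, L=6; B->plug->B->R->A->L->F->refl->D->L'->B->R'->D->plug->D
Char 7 ('H'): step: R->2, L=6; H->plug->H->R->D->L->A->refl->C->L'->F->R'->E->plug->E
Char 8 ('G'): step: R->3, L=6; G->plug->A->R->B->L->D->refl->F->L'->A->R'->E->plug->E
Char 9 ('H'): step: R->4, L=6; H->plug->H->R->A->L->F->refl->D->L'->B->R'->F->plug->F
Char 10 ('C'): step: R->5, L=6; C->plug->C->R->G->L->B->refl->H->L'->E->R'->F->plug->F
Char 11 ('B'): step: R->6, L=6; B->plug->B->R->F->L->C->refl->A->L'->D->R'->E->plug->E
Final: ciphertext=AEFHEDEEFFE, RIGHT=6, LEFT=6

Answer: AEFHEDEEFFE 6 6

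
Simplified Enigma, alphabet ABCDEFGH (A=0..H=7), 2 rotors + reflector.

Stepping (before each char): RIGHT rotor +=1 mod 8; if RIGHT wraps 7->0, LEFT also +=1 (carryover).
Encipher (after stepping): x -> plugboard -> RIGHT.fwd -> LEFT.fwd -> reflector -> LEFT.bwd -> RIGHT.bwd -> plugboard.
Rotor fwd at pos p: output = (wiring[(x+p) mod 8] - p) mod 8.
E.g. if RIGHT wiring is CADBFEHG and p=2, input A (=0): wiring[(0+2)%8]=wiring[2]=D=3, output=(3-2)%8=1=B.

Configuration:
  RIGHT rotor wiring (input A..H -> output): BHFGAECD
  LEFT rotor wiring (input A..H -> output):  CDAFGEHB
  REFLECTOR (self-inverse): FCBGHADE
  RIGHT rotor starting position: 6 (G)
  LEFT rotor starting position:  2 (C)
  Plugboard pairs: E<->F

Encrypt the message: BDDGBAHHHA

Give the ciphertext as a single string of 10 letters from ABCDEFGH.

Answer: GBACAGBFGH

Derivation:
Char 1 ('B'): step: R->7, L=2; B->plug->B->R->C->L->E->refl->H->L'->F->R'->G->plug->G
Char 2 ('D'): step: R->0, L->3 (L advanced); D->plug->D->R->G->L->A->refl->F->L'->H->R'->B->plug->B
Char 3 ('D'): step: R->1, L=3; D->plug->D->R->H->L->F->refl->A->L'->G->R'->A->plug->A
Char 4 ('G'): step: R->2, L=3; G->plug->G->R->H->L->F->refl->A->L'->G->R'->C->plug->C
Char 5 ('B'): step: R->3, L=3; B->plug->B->R->F->L->H->refl->E->L'->D->R'->A->plug->A
Char 6 ('A'): step: R->4, L=3; A->plug->A->R->E->L->G->refl->D->L'->B->R'->G->plug->G
Char 7 ('H'): step: R->5, L=3; H->plug->H->R->D->L->E->refl->H->L'->F->R'->B->plug->B
Char 8 ('H'): step: R->6, L=3; H->plug->H->R->G->L->A->refl->F->L'->H->R'->E->plug->F
Char 9 ('H'): step: R->7, L=3; H->plug->H->R->D->L->E->refl->H->L'->F->R'->G->plug->G
Char 10 ('A'): step: R->0, L->4 (L advanced); A->plug->A->R->B->L->A->refl->F->L'->D->R'->H->plug->H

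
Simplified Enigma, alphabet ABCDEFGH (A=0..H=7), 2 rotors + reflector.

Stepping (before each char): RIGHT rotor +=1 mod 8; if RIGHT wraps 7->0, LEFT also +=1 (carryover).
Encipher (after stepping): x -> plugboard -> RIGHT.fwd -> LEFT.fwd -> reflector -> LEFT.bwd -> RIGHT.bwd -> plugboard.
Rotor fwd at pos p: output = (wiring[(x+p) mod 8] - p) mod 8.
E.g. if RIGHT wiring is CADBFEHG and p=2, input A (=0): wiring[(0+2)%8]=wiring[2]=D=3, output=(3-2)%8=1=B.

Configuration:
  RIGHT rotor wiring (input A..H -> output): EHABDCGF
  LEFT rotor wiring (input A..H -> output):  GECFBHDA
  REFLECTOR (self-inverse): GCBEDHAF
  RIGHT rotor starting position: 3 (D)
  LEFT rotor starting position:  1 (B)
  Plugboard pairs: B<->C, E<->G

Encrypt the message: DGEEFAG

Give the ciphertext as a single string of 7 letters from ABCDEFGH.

Char 1 ('D'): step: R->4, L=1; D->plug->D->R->B->L->B->refl->C->L'->F->R'->H->plug->H
Char 2 ('G'): step: R->5, L=1; G->plug->E->R->C->L->E->refl->D->L'->A->R'->C->plug->B
Char 3 ('E'): step: R->6, L=1; E->plug->G->R->F->L->C->refl->B->L'->B->R'->D->plug->D
Char 4 ('E'): step: R->7, L=1; E->plug->G->R->D->L->A->refl->G->L'->E->R'->F->plug->F
Char 5 ('F'): step: R->0, L->2 (L advanced); F->plug->F->R->C->L->H->refl->F->L'->D->R'->E->plug->G
Char 6 ('A'): step: R->1, L=2; A->plug->A->R->G->L->E->refl->D->L'->B->R'->E->plug->G
Char 7 ('G'): step: R->2, L=2; G->plug->E->R->E->L->B->refl->C->L'->H->R'->B->plug->C

Answer: HBDFGGC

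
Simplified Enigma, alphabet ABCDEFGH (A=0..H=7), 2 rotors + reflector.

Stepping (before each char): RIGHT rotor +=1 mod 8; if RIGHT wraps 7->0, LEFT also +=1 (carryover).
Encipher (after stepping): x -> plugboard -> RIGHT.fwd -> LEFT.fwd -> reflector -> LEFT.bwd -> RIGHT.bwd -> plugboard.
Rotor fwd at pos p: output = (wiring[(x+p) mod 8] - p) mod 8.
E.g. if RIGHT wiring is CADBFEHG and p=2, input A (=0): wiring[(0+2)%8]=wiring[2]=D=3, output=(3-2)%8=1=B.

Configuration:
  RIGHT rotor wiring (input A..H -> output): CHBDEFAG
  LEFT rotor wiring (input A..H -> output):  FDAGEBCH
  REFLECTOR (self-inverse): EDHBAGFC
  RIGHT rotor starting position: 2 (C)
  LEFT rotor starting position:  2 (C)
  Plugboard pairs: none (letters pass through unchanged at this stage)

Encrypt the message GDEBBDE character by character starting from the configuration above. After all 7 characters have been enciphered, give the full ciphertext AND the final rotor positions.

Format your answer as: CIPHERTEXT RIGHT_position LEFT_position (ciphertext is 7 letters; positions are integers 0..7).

Answer: BFBFDFA 1 3

Derivation:
Char 1 ('G'): step: R->3, L=2; G->plug->G->R->E->L->A->refl->E->L'->B->R'->B->plug->B
Char 2 ('D'): step: R->4, L=2; D->plug->D->R->C->L->C->refl->H->L'->D->R'->F->plug->F
Char 3 ('E'): step: R->5, L=2; E->plug->E->R->C->L->C->refl->H->L'->D->R'->B->plug->B
Char 4 ('B'): step: R->6, L=2; B->plug->B->R->A->L->G->refl->F->L'->F->R'->F->plug->F
Char 5 ('B'): step: R->7, L=2; B->plug->B->R->D->L->H->refl->C->L'->C->R'->D->plug->D
Char 6 ('D'): step: R->0, L->3 (L advanced); D->plug->D->R->D->L->H->refl->C->L'->F->R'->F->plug->F
Char 7 ('E'): step: R->1, L=3; E->plug->E->R->E->L->E->refl->A->L'->G->R'->A->plug->A
Final: ciphertext=BFBFDFA, RIGHT=1, LEFT=3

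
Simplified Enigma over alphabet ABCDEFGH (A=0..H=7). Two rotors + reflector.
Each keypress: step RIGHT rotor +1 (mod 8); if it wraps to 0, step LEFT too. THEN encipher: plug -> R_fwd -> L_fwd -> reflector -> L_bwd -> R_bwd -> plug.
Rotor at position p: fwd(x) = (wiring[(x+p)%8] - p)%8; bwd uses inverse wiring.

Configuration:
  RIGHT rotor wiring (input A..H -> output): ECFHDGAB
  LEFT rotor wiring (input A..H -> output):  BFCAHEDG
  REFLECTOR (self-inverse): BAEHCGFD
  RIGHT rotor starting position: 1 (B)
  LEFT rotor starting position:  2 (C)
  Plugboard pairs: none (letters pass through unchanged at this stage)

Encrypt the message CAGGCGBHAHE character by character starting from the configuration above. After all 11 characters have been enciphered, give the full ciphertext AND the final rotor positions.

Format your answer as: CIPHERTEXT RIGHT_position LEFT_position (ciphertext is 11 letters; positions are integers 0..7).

Answer: GBBAEDEDGCD 4 3

Derivation:
Char 1 ('C'): step: R->2, L=2; C->plug->C->R->B->L->G->refl->F->L'->C->R'->G->plug->G
Char 2 ('A'): step: R->3, L=2; A->plug->A->R->E->L->B->refl->A->L'->A->R'->B->plug->B
Char 3 ('G'): step: R->4, L=2; G->plug->G->R->B->L->G->refl->F->L'->C->R'->B->plug->B
Char 4 ('G'): step: R->5, L=2; G->plug->G->R->C->L->F->refl->G->L'->B->R'->A->plug->A
Char 5 ('C'): step: R->6, L=2; C->plug->C->R->G->L->H->refl->D->L'->H->R'->E->plug->E
Char 6 ('G'): step: R->7, L=2; G->plug->G->R->H->L->D->refl->H->L'->G->R'->D->plug->D
Char 7 ('B'): step: R->0, L->3 (L advanced); B->plug->B->R->C->L->B->refl->A->L'->D->R'->E->plug->E
Char 8 ('H'): step: R->1, L=3; H->plug->H->R->D->L->A->refl->B->L'->C->R'->D->plug->D
Char 9 ('A'): step: R->2, L=3; A->plug->A->R->D->L->A->refl->B->L'->C->R'->G->plug->G
Char 10 ('H'): step: R->3, L=3; H->plug->H->R->C->L->B->refl->A->L'->D->R'->C->plug->C
Char 11 ('E'): step: R->4, L=3; E->plug->E->R->A->L->F->refl->G->L'->F->R'->D->plug->D
Final: ciphertext=GBBAEDEDGCD, RIGHT=4, LEFT=3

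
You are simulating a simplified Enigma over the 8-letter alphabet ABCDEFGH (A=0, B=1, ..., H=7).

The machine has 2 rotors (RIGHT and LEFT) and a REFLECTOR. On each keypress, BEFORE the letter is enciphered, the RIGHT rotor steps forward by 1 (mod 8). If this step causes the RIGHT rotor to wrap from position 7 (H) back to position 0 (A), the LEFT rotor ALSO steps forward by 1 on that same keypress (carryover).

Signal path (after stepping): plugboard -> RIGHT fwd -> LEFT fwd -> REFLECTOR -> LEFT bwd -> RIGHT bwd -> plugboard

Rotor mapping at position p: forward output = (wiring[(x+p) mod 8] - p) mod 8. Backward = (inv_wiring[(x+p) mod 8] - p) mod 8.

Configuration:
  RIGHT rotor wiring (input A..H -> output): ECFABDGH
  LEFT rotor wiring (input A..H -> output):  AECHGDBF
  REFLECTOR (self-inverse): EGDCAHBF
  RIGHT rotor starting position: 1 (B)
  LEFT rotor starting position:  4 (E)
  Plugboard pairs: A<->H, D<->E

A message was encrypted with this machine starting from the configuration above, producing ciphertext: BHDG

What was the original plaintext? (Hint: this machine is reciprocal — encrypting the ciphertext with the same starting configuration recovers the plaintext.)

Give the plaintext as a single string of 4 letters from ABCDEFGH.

Answer: HDBH

Derivation:
Char 1 ('B'): step: R->2, L=4; B->plug->B->R->G->L->G->refl->B->L'->D->R'->A->plug->H
Char 2 ('H'): step: R->3, L=4; H->plug->A->R->F->L->A->refl->E->L'->E->R'->E->plug->D
Char 3 ('D'): step: R->4, L=4; D->plug->E->R->A->L->C->refl->D->L'->H->R'->B->plug->B
Char 4 ('G'): step: R->5, L=4; G->plug->G->R->D->L->B->refl->G->L'->G->R'->A->plug->H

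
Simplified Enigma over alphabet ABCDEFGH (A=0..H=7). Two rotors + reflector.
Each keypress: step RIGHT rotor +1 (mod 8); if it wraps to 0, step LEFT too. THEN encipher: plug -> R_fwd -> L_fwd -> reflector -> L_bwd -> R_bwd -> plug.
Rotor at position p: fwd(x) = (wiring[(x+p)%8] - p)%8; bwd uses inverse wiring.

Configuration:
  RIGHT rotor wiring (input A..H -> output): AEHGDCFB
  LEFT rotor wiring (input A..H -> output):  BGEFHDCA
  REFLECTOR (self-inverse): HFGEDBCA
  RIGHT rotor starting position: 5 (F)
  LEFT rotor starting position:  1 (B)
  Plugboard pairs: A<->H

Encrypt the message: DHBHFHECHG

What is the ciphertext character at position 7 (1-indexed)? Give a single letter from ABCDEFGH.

Char 1 ('D'): step: R->6, L=1; D->plug->D->R->G->L->H->refl->A->L'->H->R'->A->plug->H
Char 2 ('H'): step: R->7, L=1; H->plug->A->R->C->L->E->refl->D->L'->B->R'->B->plug->B
Char 3 ('B'): step: R->0, L->2 (L advanced); B->plug->B->R->E->L->A->refl->H->L'->G->R'->D->plug->D
Char 4 ('H'): step: R->1, L=2; H->plug->A->R->D->L->B->refl->F->L'->C->R'->D->plug->D
Char 5 ('F'): step: R->2, L=2; F->plug->F->R->H->L->E->refl->D->L'->B->R'->C->plug->C
Char 6 ('H'): step: R->3, L=2; H->plug->A->R->D->L->B->refl->F->L'->C->R'->D->plug->D
Char 7 ('E'): step: R->4, L=2; E->plug->E->R->E->L->A->refl->H->L'->G->R'->B->plug->B

B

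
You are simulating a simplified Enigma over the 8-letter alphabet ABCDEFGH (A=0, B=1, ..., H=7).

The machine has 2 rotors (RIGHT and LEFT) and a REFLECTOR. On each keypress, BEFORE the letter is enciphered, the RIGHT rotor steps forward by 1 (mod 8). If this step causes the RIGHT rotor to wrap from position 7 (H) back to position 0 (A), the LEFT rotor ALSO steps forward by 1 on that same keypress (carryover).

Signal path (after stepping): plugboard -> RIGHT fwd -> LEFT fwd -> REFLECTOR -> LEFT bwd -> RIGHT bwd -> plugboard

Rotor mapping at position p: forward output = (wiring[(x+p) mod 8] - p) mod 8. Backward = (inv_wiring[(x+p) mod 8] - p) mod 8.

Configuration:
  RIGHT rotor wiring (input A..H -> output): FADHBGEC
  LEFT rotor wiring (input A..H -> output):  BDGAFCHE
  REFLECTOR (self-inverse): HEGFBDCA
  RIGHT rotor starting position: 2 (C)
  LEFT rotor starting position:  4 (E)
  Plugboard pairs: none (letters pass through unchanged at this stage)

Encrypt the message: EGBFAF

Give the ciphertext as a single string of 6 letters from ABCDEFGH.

Char 1 ('E'): step: R->3, L=4; E->plug->E->R->H->L->E->refl->B->L'->A->R'->H->plug->H
Char 2 ('G'): step: R->4, L=4; G->plug->G->R->H->L->E->refl->B->L'->A->R'->C->plug->C
Char 3 ('B'): step: R->5, L=4; B->plug->B->R->H->L->E->refl->B->L'->A->R'->D->plug->D
Char 4 ('F'): step: R->6, L=4; F->plug->F->R->B->L->G->refl->C->L'->G->R'->A->plug->A
Char 5 ('A'): step: R->7, L=4; A->plug->A->R->D->L->A->refl->H->L'->F->R'->H->plug->H
Char 6 ('F'): step: R->0, L->5 (L advanced); F->plug->F->R->G->L->D->refl->F->L'->A->R'->B->plug->B

Answer: HCDAHB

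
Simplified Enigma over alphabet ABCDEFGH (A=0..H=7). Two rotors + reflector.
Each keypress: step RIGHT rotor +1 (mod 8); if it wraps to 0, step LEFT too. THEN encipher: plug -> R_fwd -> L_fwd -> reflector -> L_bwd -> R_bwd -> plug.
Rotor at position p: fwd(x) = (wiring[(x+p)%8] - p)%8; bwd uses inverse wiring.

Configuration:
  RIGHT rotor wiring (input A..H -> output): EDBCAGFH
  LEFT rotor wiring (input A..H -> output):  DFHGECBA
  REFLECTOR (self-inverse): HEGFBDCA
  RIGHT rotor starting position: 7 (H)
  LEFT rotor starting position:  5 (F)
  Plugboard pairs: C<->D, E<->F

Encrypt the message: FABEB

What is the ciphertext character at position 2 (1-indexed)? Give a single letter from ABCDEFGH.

Char 1 ('F'): step: R->0, L->6 (L advanced); F->plug->E->R->A->L->D->refl->F->L'->C->R'->D->plug->C
Char 2 ('A'): step: R->1, L=6; A->plug->A->R->C->L->F->refl->D->L'->A->R'->B->plug->B

B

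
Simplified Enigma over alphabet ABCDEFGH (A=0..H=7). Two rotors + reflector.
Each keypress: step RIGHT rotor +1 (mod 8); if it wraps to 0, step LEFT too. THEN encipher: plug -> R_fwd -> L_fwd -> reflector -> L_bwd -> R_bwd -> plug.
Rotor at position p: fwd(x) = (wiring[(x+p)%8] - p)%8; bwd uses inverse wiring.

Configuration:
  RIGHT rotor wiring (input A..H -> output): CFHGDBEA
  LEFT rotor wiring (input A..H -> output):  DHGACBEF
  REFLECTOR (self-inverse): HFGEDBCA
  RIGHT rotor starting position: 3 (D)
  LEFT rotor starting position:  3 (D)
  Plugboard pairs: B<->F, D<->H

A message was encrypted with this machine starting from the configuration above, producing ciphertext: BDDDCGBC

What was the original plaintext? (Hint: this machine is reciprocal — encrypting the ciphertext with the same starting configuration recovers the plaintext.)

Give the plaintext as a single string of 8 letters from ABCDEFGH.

Char 1 ('B'): step: R->4, L=3; B->plug->F->R->B->L->H->refl->A->L'->F->R'->B->plug->F
Char 2 ('D'): step: R->5, L=3; D->plug->H->R->G->L->E->refl->D->L'->H->R'->B->plug->F
Char 3 ('D'): step: R->6, L=3; D->plug->H->R->D->L->B->refl->F->L'->A->R'->F->plug->B
Char 4 ('D'): step: R->7, L=3; D->plug->H->R->F->L->A->refl->H->L'->B->R'->A->plug->A
Char 5 ('C'): step: R->0, L->4 (L advanced); C->plug->C->R->H->L->E->refl->D->L'->F->R'->B->plug->F
Char 6 ('G'): step: R->1, L=4; G->plug->G->R->H->L->E->refl->D->L'->F->R'->C->plug->C
Char 7 ('B'): step: R->2, L=4; B->plug->F->R->G->L->C->refl->G->L'->A->R'->G->plug->G
Char 8 ('C'): step: R->3, L=4; C->plug->C->R->G->L->C->refl->G->L'->A->R'->B->plug->F

Answer: FFBAFCGF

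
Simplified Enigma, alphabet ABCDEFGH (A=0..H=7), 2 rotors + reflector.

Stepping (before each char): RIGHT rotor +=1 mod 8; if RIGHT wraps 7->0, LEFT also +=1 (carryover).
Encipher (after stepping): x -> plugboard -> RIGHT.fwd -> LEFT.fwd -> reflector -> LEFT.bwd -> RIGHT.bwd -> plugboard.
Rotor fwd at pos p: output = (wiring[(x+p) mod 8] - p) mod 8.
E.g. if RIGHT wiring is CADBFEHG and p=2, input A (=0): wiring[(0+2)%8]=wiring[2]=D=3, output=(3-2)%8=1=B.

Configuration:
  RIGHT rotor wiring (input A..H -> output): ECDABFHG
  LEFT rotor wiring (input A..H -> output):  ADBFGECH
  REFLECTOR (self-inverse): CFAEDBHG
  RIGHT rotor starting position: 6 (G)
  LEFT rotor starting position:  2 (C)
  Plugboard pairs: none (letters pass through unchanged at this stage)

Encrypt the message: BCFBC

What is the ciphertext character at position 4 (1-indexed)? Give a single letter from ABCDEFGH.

Char 1 ('B'): step: R->7, L=2; B->plug->B->R->F->L->F->refl->B->L'->H->R'->A->plug->A
Char 2 ('C'): step: R->0, L->3 (L advanced); C->plug->C->R->D->L->H->refl->G->L'->H->R'->G->plug->G
Char 3 ('F'): step: R->1, L=3; F->plug->F->R->G->L->A->refl->C->L'->A->R'->D->plug->D
Char 4 ('B'): step: R->2, L=3; B->plug->B->R->G->L->A->refl->C->L'->A->R'->H->plug->H

H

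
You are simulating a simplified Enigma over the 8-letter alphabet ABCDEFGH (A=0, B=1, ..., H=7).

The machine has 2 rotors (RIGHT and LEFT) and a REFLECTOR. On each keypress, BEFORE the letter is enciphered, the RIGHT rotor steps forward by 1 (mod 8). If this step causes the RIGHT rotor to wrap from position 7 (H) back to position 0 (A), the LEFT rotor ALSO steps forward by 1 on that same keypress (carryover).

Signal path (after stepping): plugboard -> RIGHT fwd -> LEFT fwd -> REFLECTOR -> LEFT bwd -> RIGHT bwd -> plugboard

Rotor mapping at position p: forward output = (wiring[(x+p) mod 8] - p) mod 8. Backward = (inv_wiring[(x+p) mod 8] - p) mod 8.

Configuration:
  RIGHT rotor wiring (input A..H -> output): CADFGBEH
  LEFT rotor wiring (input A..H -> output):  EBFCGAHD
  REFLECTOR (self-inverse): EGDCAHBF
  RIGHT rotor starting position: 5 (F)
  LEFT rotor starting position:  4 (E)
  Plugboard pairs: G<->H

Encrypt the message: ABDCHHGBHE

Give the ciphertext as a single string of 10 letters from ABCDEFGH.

Char 1 ('A'): step: R->6, L=4; A->plug->A->R->G->L->B->refl->G->L'->H->R'->F->plug->F
Char 2 ('B'): step: R->7, L=4; B->plug->B->R->D->L->H->refl->F->L'->F->R'->H->plug->G
Char 3 ('D'): step: R->0, L->5 (L advanced); D->plug->D->R->F->L->A->refl->E->L'->E->R'->G->plug->H
Char 4 ('C'): step: R->1, L=5; C->plug->C->R->E->L->E->refl->A->L'->F->R'->D->plug->D
Char 5 ('H'): step: R->2, L=5; H->plug->G->R->A->L->D->refl->C->L'->B->R'->A->plug->A
Char 6 ('H'): step: R->3, L=5; H->plug->G->R->F->L->A->refl->E->L'->E->R'->E->plug->E
Char 7 ('G'): step: R->4, L=5; G->plug->H->R->B->L->C->refl->D->L'->A->R'->C->plug->C
Char 8 ('B'): step: R->5, L=5; B->plug->B->R->H->L->B->refl->G->L'->C->R'->C->plug->C
Char 9 ('H'): step: R->6, L=5; H->plug->G->R->A->L->D->refl->C->L'->B->R'->B->plug->B
Char 10 ('E'): step: R->7, L=5; E->plug->E->R->G->L->F->refl->H->L'->D->R'->B->plug->B

Answer: FGHDAECCBB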